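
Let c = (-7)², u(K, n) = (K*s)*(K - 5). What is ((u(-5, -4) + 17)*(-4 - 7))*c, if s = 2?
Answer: -63063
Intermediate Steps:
u(K, n) = 2*K*(-5 + K) (u(K, n) = (K*2)*(K - 5) = (2*K)*(-5 + K) = 2*K*(-5 + K))
c = 49
((u(-5, -4) + 17)*(-4 - 7))*c = ((2*(-5)*(-5 - 5) + 17)*(-4 - 7))*49 = ((2*(-5)*(-10) + 17)*(-11))*49 = ((100 + 17)*(-11))*49 = (117*(-11))*49 = -1287*49 = -63063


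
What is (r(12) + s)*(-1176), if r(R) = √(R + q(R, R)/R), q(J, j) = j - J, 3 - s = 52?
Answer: 57624 - 2352*√3 ≈ 53550.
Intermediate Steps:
s = -49 (s = 3 - 1*52 = 3 - 52 = -49)
r(R) = √R (r(R) = √(R + (R - R)/R) = √(R + 0/R) = √(R + 0) = √R)
(r(12) + s)*(-1176) = (√12 - 49)*(-1176) = (2*√3 - 49)*(-1176) = (-49 + 2*√3)*(-1176) = 57624 - 2352*√3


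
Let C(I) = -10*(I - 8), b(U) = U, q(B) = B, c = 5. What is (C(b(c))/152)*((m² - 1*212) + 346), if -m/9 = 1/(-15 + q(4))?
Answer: 244425/9196 ≈ 26.579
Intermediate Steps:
C(I) = 80 - 10*I (C(I) = -10*(-8 + I) = 80 - 10*I)
m = 9/11 (m = -9/(-15 + 4) = -9/(-11) = -9*(-1/11) = 9/11 ≈ 0.81818)
(C(b(c))/152)*((m² - 1*212) + 346) = ((80 - 10*5)/152)*(((9/11)² - 1*212) + 346) = ((80 - 50)*(1/152))*((81/121 - 212) + 346) = (30*(1/152))*(-25571/121 + 346) = (15/76)*(16295/121) = 244425/9196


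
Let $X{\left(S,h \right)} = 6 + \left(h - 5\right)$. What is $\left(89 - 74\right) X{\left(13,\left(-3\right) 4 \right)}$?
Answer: $-165$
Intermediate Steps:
$X{\left(S,h \right)} = 1 + h$ ($X{\left(S,h \right)} = 6 + \left(-5 + h\right) = 1 + h$)
$\left(89 - 74\right) X{\left(13,\left(-3\right) 4 \right)} = \left(89 - 74\right) \left(1 - 12\right) = 15 \left(1 - 12\right) = 15 \left(-11\right) = -165$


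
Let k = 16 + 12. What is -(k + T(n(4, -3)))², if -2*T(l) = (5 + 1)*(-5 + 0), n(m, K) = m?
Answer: -1849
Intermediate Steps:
k = 28
T(l) = 15 (T(l) = -(5 + 1)*(-5 + 0)/2 = -3*(-5) = -½*(-30) = 15)
-(k + T(n(4, -3)))² = -(28 + 15)² = -1*43² = -1*1849 = -1849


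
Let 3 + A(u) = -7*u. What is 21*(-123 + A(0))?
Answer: -2646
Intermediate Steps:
A(u) = -3 - 7*u
21*(-123 + A(0)) = 21*(-123 + (-3 - 7*0)) = 21*(-123 + (-3 + 0)) = 21*(-123 - 3) = 21*(-126) = -2646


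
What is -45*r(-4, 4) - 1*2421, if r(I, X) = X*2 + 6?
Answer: -3051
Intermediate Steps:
r(I, X) = 6 + 2*X (r(I, X) = 2*X + 6 = 6 + 2*X)
-45*r(-4, 4) - 1*2421 = -45*(6 + 2*4) - 1*2421 = -45*(6 + 8) - 2421 = -45*14 - 2421 = -630 - 2421 = -3051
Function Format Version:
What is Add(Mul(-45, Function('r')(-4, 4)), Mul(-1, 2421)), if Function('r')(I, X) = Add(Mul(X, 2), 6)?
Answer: -3051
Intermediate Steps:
Function('r')(I, X) = Add(6, Mul(2, X)) (Function('r')(I, X) = Add(Mul(2, X), 6) = Add(6, Mul(2, X)))
Add(Mul(-45, Function('r')(-4, 4)), Mul(-1, 2421)) = Add(Mul(-45, Add(6, Mul(2, 4))), Mul(-1, 2421)) = Add(Mul(-45, Add(6, 8)), -2421) = Add(Mul(-45, 14), -2421) = Add(-630, -2421) = -3051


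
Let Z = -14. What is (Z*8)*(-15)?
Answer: 1680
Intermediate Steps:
(Z*8)*(-15) = -14*8*(-15) = -112*(-15) = 1680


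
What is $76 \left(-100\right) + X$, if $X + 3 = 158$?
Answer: $-7445$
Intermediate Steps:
$X = 155$ ($X = -3 + 158 = 155$)
$76 \left(-100\right) + X = 76 \left(-100\right) + 155 = -7600 + 155 = -7445$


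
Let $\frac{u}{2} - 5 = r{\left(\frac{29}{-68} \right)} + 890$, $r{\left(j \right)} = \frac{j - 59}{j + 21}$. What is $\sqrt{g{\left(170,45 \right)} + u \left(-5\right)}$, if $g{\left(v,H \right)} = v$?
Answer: $\frac{i \sqrt{17127691190}}{1399} \approx 93.547 i$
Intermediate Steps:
$r{\left(j \right)} = \frac{-59 + j}{21 + j}$
$u = \frac{2496128}{1399}$ ($u = 10 + 2 \left(\frac{-59 + \frac{29}{-68}}{21 + \frac{29}{-68}} + 890\right) = 10 + 2 \left(\frac{-59 + 29 \left(- \frac{1}{68}\right)}{21 + 29 \left(- \frac{1}{68}\right)} + 890\right) = 10 + 2 \left(\frac{-59 - \frac{29}{68}}{21 - \frac{29}{68}} + 890\right) = 10 + 2 \left(\frac{1}{\frac{1399}{68}} \left(- \frac{4041}{68}\right) + 890\right) = 10 + 2 \left(\frac{68}{1399} \left(- \frac{4041}{68}\right) + 890\right) = 10 + 2 \left(- \frac{4041}{1399} + 890\right) = 10 + 2 \cdot \frac{1241069}{1399} = 10 + \frac{2482138}{1399} = \frac{2496128}{1399} \approx 1784.2$)
$\sqrt{g{\left(170,45 \right)} + u \left(-5\right)} = \sqrt{170 + \frac{2496128}{1399} \left(-5\right)} = \sqrt{170 - \frac{12480640}{1399}} = \sqrt{- \frac{12242810}{1399}} = \frac{i \sqrt{17127691190}}{1399}$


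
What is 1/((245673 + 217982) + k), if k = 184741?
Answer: 1/648396 ≈ 1.5423e-6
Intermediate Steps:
1/((245673 + 217982) + k) = 1/((245673 + 217982) + 184741) = 1/(463655 + 184741) = 1/648396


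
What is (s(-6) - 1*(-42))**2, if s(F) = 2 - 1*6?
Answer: 1444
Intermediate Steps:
s(F) = -4 (s(F) = 2 - 6 = -4)
(s(-6) - 1*(-42))**2 = (-4 - 1*(-42))**2 = (-4 + 42)**2 = 38**2 = 1444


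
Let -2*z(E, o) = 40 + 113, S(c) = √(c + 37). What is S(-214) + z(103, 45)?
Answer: -153/2 + I*√177 ≈ -76.5 + 13.304*I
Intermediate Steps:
S(c) = √(37 + c)
z(E, o) = -153/2 (z(E, o) = -(40 + 113)/2 = -½*153 = -153/2)
S(-214) + z(103, 45) = √(37 - 214) - 153/2 = √(-177) - 153/2 = I*√177 - 153/2 = -153/2 + I*√177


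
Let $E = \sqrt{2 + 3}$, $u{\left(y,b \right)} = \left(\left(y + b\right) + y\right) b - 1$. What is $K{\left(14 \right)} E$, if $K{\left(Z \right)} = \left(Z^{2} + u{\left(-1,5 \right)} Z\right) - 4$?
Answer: $388 \sqrt{5} \approx 867.59$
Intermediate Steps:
$u{\left(y,b \right)} = -1 + b \left(b + 2 y\right)$ ($u{\left(y,b \right)} = \left(\left(b + y\right) + y\right) b - 1 = \left(b + 2 y\right) b - 1 = b \left(b + 2 y\right) - 1 = -1 + b \left(b + 2 y\right)$)
$E = \sqrt{5} \approx 2.2361$
$K{\left(Z \right)} = -4 + Z^{2} + 14 Z$ ($K{\left(Z \right)} = \left(Z^{2} + \left(-1 + 5^{2} + 2 \cdot 5 \left(-1\right)\right) Z\right) - 4 = \left(Z^{2} + \left(-1 + 25 - 10\right) Z\right) - 4 = \left(Z^{2} + 14 Z\right) - 4 = -4 + Z^{2} + 14 Z$)
$K{\left(14 \right)} E = \left(-4 + 14^{2} + 14 \cdot 14\right) \sqrt{5} = \left(-4 + 196 + 196\right) \sqrt{5} = 388 \sqrt{5}$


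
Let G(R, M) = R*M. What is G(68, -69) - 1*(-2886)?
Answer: -1806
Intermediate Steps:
G(R, M) = M*R
G(68, -69) - 1*(-2886) = -69*68 - 1*(-2886) = -4692 + 2886 = -1806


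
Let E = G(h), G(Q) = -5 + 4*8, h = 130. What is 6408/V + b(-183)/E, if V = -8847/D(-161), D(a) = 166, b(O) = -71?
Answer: -3260977/26541 ≈ -122.87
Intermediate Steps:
G(Q) = 27 (G(Q) = -5 + 32 = 27)
E = 27
V = -8847/166 ≈ -53.295
6408/V + b(-183)/E = 6408/(-8847/166) - 71/27 = 6408*(-166/8847) - 71*1/27 = -118192/983 - 71/27 = -3260977/26541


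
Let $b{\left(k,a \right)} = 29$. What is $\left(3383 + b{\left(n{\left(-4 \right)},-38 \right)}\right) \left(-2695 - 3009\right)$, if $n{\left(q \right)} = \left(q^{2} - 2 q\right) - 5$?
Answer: $-19462048$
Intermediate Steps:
$n{\left(q \right)} = -5 + q^{2} - 2 q$
$\left(3383 + b{\left(n{\left(-4 \right)},-38 \right)}\right) \left(-2695 - 3009\right) = \left(3383 + 29\right) \left(-2695 - 3009\right) = 3412 \left(-5704\right) = -19462048$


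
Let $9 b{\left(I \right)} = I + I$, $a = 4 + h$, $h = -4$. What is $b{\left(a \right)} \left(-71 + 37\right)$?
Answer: $0$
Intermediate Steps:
$a = 0$ ($a = 4 - 4 = 0$)
$b{\left(I \right)} = \frac{2 I}{9}$ ($b{\left(I \right)} = \frac{I + I}{9} = \frac{2 I}{9}$)
$b{\left(a \right)} \left(-71 + 37\right) = \frac{2}{9} \cdot 0 \left(-71 + 37\right) = 0 \left(-34\right) = 0$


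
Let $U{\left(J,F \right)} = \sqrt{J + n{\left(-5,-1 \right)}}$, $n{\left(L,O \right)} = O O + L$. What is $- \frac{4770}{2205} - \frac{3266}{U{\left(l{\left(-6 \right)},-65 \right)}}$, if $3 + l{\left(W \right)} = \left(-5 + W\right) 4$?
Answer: $- \frac{106}{49} + \frac{3266 i \sqrt{51}}{51} \approx -2.1633 + 457.33 i$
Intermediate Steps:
$n{\left(L,O \right)} = L + O^{2}$ ($n{\left(L,O \right)} = O^{2} + L = L + O^{2}$)
$l{\left(W \right)} = -23 + 4 W$ ($l{\left(W \right)} = -3 + \left(-5 + W\right) 4 = -3 + \left(-20 + 4 W\right) = -23 + 4 W$)
$U{\left(J,F \right)} = \sqrt{-4 + J}$ ($U{\left(J,F \right)} = \sqrt{J - \left(5 - \left(-1\right)^{2}\right)} = \sqrt{J + \left(-5 + 1\right)} = \sqrt{J - 4} = \sqrt{-4 + J}$)
$- \frac{4770}{2205} - \frac{3266}{U{\left(l{\left(-6 \right)},-65 \right)}} = - \frac{4770}{2205} - \frac{3266}{\sqrt{-4 + \left(-23 + 4 \left(-6\right)\right)}} = \left(-4770\right) \frac{1}{2205} - \frac{3266}{\sqrt{-4 - 47}} = - \frac{106}{49} - \frac{3266}{\sqrt{-4 - 47}} = - \frac{106}{49} - \frac{3266}{\sqrt{-51}} = - \frac{106}{49} - \frac{3266}{i \sqrt{51}} = - \frac{106}{49} - 3266 \left(- \frac{i \sqrt{51}}{51}\right) = - \frac{106}{49} + \frac{3266 i \sqrt{51}}{51}$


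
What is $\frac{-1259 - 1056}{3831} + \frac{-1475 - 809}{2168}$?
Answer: $- \frac{3442231}{2076402} \approx -1.6578$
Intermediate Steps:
$\frac{-1259 - 1056}{3831} + \frac{-1475 - 809}{2168} = \left(-2315\right) \frac{1}{3831} - \frac{571}{542} = - \frac{2315}{3831} - \frac{571}{542} = - \frac{3442231}{2076402}$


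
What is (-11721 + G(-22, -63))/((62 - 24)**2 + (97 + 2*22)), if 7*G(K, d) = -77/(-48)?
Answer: -562597/76080 ≈ -7.3948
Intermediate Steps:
G(K, d) = 11/48 (G(K, d) = (-77/(-48))/7 = (-77*(-1/48))/7 = (1/7)*(77/48) = 11/48)
(-11721 + G(-22, -63))/((62 - 24)**2 + (97 + 2*22)) = (-11721 + 11/48)/((62 - 24)**2 + (97 + 2*22)) = -562597/(48*(38**2 + (97 + 44))) = -562597/(48*(1444 + 141)) = -562597/48/1585 = -562597/48*1/1585 = -562597/76080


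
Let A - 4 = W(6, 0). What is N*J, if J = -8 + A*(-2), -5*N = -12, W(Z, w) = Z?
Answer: -336/5 ≈ -67.200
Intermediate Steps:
N = 12/5 (N = -1/5*(-12) = 12/5 ≈ 2.4000)
A = 10 (A = 4 + 6 = 10)
J = -28 (J = -8 + 10*(-2) = -8 - 20 = -28)
N*J = (12/5)*(-28) = -336/5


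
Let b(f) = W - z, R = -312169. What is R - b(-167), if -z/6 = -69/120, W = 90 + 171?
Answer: -6248531/20 ≈ -3.1243e+5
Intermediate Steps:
W = 261
z = 69/20 (z = -(-414)/120 = -6*(-23/40) = 69/20 ≈ 3.4500)
b(f) = 5151/20 (b(f) = 261 - 1*69/20 = 261 - 69/20 = 5151/20)
R - b(-167) = -312169 - 1*5151/20 = -312169 - 5151/20 = -6248531/20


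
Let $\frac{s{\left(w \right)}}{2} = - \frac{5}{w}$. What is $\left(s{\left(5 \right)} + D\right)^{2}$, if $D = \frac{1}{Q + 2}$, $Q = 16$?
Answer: $\frac{1225}{324} \approx 3.7809$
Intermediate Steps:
$s{\left(w \right)} = - \frac{10}{w}$ ($s{\left(w \right)} = 2 \left(- \frac{5}{w}\right) = - \frac{10}{w}$)
$D = \frac{1}{18}$ ($D = \frac{1}{16 + 2} = \frac{1}{18} \approx 0.055556$)
$\left(s{\left(5 \right)} + D\right)^{2} = \left(- \frac{10}{5} + \frac{1}{18}\right)^{2} = \left(\left(-10\right) \frac{1}{5} + \frac{1}{18}\right)^{2} = \left(-2 + \frac{1}{18}\right)^{2} = \left(- \frac{35}{18}\right)^{2} = \frac{1225}{324}$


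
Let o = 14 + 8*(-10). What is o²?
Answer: 4356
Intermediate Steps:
o = -66 (o = 14 - 80 = -66)
o² = (-66)² = 4356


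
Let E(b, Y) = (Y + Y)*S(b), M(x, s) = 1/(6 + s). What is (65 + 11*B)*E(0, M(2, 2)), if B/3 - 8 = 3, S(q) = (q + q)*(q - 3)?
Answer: 0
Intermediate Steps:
S(q) = 2*q*(-3 + q) (S(q) = (2*q)*(-3 + q) = 2*q*(-3 + q))
B = 33 (B = 24 + 3*3 = 24 + 9 = 33)
E(b, Y) = 4*Y*b*(-3 + b) (E(b, Y) = (Y + Y)*(2*b*(-3 + b)) = (2*Y)*(2*b*(-3 + b)) = 4*Y*b*(-3 + b))
(65 + 11*B)*E(0, M(2, 2)) = (65 + 11*33)*(4*0*(-3 + 0)/(6 + 2)) = (65 + 363)*(4*0*(-3)/8) = 428*(4*(⅛)*0*(-3)) = 428*0 = 0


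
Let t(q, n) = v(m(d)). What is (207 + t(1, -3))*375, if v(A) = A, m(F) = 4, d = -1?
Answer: 79125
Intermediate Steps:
t(q, n) = 4
(207 + t(1, -3))*375 = (207 + 4)*375 = 211*375 = 79125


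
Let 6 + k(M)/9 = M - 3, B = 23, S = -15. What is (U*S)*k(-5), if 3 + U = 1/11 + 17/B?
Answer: -1037610/253 ≈ -4101.2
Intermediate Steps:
k(M) = -81 + 9*M (k(M) = -54 + 9*(M - 3) = -54 + 9*(-3 + M) = -54 + (-27 + 9*M) = -81 + 9*M)
U = -549/253 (U = -3 + (1/11 + 17/23) = -3 + 210/253 = -549/253 ≈ -2.1700)
(U*S)*k(-5) = (-549/253*(-15))*(-81 + 9*(-5)) = 8235*(-81 - 45)/253 = (8235/253)*(-126) = -1037610/253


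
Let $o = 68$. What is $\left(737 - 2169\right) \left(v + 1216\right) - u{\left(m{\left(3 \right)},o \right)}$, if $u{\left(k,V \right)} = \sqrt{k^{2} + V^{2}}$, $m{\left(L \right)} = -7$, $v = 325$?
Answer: $-2206712 - \sqrt{4673} \approx -2.2068 \cdot 10^{6}$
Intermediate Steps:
$u{\left(k,V \right)} = \sqrt{V^{2} + k^{2}}$
$\left(737 - 2169\right) \left(v + 1216\right) - u{\left(m{\left(3 \right)},o \right)} = \left(737 - 2169\right) \left(325 + 1216\right) - \sqrt{68^{2} + \left(-7\right)^{2}} = \left(-1432\right) 1541 - \sqrt{4624 + 49} = -2206712 - \sqrt{4673}$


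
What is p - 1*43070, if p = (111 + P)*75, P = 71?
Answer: -29420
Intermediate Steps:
p = 13650 (p = (111 + 71)*75 = 182*75 = 13650)
p - 1*43070 = 13650 - 1*43070 = 13650 - 43070 = -29420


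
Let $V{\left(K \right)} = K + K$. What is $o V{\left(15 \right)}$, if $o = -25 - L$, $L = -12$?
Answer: $-390$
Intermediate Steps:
$V{\left(K \right)} = 2 K$
$o = -13$ ($o = -25 - -12 = -25 + 12 = -13$)
$o V{\left(15 \right)} = - 13 \cdot 2 \cdot 15 = \left(-13\right) 30 = -390$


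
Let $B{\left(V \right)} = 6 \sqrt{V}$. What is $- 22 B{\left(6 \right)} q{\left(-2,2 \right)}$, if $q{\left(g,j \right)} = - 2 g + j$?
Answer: $- 792 \sqrt{6} \approx -1940.0$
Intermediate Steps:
$q{\left(g,j \right)} = j - 2 g$
$- 22 B{\left(6 \right)} q{\left(-2,2 \right)} = - 22 \cdot 6 \sqrt{6} \left(2 - -4\right) = - 132 \sqrt{6} \left(2 + 4\right) = - 132 \sqrt{6} \cdot 6 = - 792 \sqrt{6}$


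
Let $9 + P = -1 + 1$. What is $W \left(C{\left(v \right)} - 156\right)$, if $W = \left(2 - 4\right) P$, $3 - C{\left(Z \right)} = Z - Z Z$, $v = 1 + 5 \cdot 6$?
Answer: $13986$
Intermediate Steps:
$v = 31$ ($v = 1 + 30 = 31$)
$P = -9$ ($P = -9 + \left(-1 + 1\right) = -9 + 0 = -9$)
$C{\left(Z \right)} = 3 + Z^{2} - Z$ ($C{\left(Z \right)} = 3 - \left(Z - Z Z\right) = 3 - \left(Z - Z^{2}\right) = 3 + \left(Z^{2} - Z\right) = 3 + Z^{2} - Z$)
$W = 18$ ($W = \left(2 - 4\right) \left(-9\right) = \left(-2\right) \left(-9\right) = 18$)
$W \left(C{\left(v \right)} - 156\right) = 18 \left(\left(3 + 31^{2} - 31\right) - 156\right) = 18 \left(\left(3 + 961 - 31\right) - 156\right) = 18 \left(933 - 156\right) = 18 \cdot 777 = 13986$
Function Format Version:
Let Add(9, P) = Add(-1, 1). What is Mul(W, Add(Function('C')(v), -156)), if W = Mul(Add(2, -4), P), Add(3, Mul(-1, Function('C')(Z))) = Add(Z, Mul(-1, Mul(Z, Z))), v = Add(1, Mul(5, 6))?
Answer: 13986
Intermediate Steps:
v = 31 (v = Add(1, 30) = 31)
P = -9 (P = Add(-9, Add(-1, 1)) = Add(-9, 0) = -9)
Function('C')(Z) = Add(3, Pow(Z, 2), Mul(-1, Z)) (Function('C')(Z) = Add(3, Mul(-1, Add(Z, Mul(-1, Mul(Z, Z))))) = Add(3, Mul(-1, Add(Z, Mul(-1, Pow(Z, 2))))) = Add(3, Add(Pow(Z, 2), Mul(-1, Z))) = Add(3, Pow(Z, 2), Mul(-1, Z)))
W = 18 (W = Mul(Add(2, -4), -9) = Mul(-2, -9) = 18)
Mul(W, Add(Function('C')(v), -156)) = Mul(18, Add(Add(3, Pow(31, 2), Mul(-1, 31)), -156)) = Mul(18, Add(Add(3, 961, -31), -156)) = Mul(18, Add(933, -156)) = Mul(18, 777) = 13986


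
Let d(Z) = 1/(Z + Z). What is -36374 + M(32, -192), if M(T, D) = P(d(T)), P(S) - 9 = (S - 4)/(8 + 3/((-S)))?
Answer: -428233985/11776 ≈ -36365.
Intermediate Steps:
d(Z) = 1/(2*Z)
P(S) = 9 + (-4 + S)/(8 - 3/S) (P(S) = 9 + (S - 4)/(8 + 3/((-S))) = 9 + (-4 + S)/(8 + 3*(-1/S)) = 9 + (-4 + S)/(8 - 3/S))
M(T, D) = (-27 + 34/T + 1/(4*T**2))/(-3 + 4/T) (M(T, D) = (-27 + (1/(2*T))**2 + 68*(1/(2*T)))/(-3 + 8*(1/(2*T))) = (-27 + 1/(4*T**2) + 34/T)/(-3 + 4/T) = (-27 + 34/T + 1/(4*T**2))/(-3 + 4/T))
-36374 + M(32, -192) = -36374 + (1/4)*(-1 - 136*32 + 108*32**2)/(32*(-4 + 3*32)) = -36374 + (1/4)*(1/32)*(-1 - 4352 + 108*1024)/(-4 + 96) = -36374 + (1/4)*(1/32)*(-1 - 4352 + 110592)/92 = -36374 + (1/4)*(1/32)*(1/92)*106239 = -36374 + 106239/11776 = -428233985/11776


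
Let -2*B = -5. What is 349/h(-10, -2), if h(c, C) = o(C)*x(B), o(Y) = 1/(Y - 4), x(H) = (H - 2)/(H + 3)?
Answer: -23034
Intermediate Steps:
B = 5/2 (B = -½*(-5) = 5/2 ≈ 2.5000)
x(H) = (-2 + H)/(3 + H)
o(Y) = 1/(-4 + Y)
h(c, C) = 1/(11*(-4 + C)) (h(c, C) = ((-2 + 5/2)/(3 + 5/2))/(-4 + C) = ((½)/(11/2))/(-4 + C) = ((2/11)*(½))/(-4 + C) = (1/11)/(-4 + C) = 1/(11*(-4 + C)))
349/h(-10, -2) = 349/((1/(11*(-4 - 2)))) = 349/(((1/11)/(-6))) = 349/(((1/11)*(-⅙))) = 349/(-1/66) = 349*(-66) = -23034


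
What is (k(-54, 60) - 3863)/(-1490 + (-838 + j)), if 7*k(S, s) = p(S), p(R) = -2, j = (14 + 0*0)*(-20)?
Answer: 27043/18256 ≈ 1.4813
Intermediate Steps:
j = -280 (j = (14 + 0)*(-20) = 14*(-20) = -280)
k(S, s) = -2/7 (k(S, s) = (⅐)*(-2) = -2/7)
(k(-54, 60) - 3863)/(-1490 + (-838 + j)) = (-2/7 - 3863)/(-1490 + (-838 - 280)) = -27043/(7*(-1490 - 1118)) = -27043/7/(-2608) = -27043/7*(-1/2608) = 27043/18256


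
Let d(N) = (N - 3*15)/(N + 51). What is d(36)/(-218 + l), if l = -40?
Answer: 1/2494 ≈ 0.00040096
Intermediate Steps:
d(N) = (-45 + N)/(51 + N) (d(N) = (N - 45)/(51 + N) = (-45 + N)/(51 + N))
d(36)/(-218 + l) = ((-45 + 36)/(51 + 36))/(-218 - 40) = (-9/87)/(-258) = ((1/87)*(-9))*(-1/258) = -3/29*(-1/258) = 1/2494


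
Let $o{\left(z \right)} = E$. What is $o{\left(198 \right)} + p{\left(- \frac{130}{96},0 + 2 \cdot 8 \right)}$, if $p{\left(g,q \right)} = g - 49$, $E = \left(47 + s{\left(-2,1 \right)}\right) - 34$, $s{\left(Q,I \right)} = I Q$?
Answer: $- \frac{1889}{48} \approx -39.354$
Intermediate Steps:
$E = 11$ ($E = \left(47 + 1 \left(-2\right)\right) - 34 = \left(47 - 2\right) - 34 = 45 - 34 = 11$)
$o{\left(z \right)} = 11$
$p{\left(g,q \right)} = -49 + g$ ($p{\left(g,q \right)} = g - 49 = -49 + g$)
$o{\left(198 \right)} + p{\left(- \frac{130}{96},0 + 2 \cdot 8 \right)} = 11 - \left(49 + \frac{130}{96}\right) = 11 - \frac{2417}{48} = - \frac{1889}{48}$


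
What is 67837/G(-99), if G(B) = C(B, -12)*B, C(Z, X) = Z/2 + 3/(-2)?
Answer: 6167/459 ≈ 13.436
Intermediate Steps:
C(Z, X) = -3/2 + Z/2 (C(Z, X) = Z*(½) + 3*(-½) = Z/2 - 3/2 = -3/2 + Z/2)
G(B) = B*(-3/2 + B/2) (G(B) = (-3/2 + B/2)*B = B*(-3/2 + B/2))
67837/G(-99) = 67837/(((½)*(-99)*(-3 - 99))) = 67837/(((½)*(-99)*(-102))) = 67837/5049 = 67837*(1/5049) = 6167/459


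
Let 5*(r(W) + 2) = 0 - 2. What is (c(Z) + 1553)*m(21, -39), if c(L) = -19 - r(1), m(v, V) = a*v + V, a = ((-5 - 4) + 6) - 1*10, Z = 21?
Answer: -2396784/5 ≈ -4.7936e+5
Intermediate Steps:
r(W) = -12/5 (r(W) = -2 + (0 - 2)/5 = -2 + (⅕)*(-2) = -2 - ⅖ = -12/5)
a = -13 (a = (-9 + 6) - 10 = -3 - 10 = -13)
m(v, V) = V - 13*v (m(v, V) = -13*v + V = V - 13*v)
c(L) = -83/5 (c(L) = -19 - 1*(-12/5) = -19 + 12/5 = -83/5)
(c(Z) + 1553)*m(21, -39) = (-83/5 + 1553)*(-39 - 13*21) = 7682*(-39 - 273)/5 = (7682/5)*(-312) = -2396784/5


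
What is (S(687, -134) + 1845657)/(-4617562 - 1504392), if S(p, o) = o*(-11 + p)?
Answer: -1755073/6121954 ≈ -0.28668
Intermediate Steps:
(S(687, -134) + 1845657)/(-4617562 - 1504392) = (-134*(-11 + 687) + 1845657)/(-4617562 - 1504392) = (-134*676 + 1845657)/(-6121954) = (-90584 + 1845657)*(-1/6121954) = 1755073*(-1/6121954) = -1755073/6121954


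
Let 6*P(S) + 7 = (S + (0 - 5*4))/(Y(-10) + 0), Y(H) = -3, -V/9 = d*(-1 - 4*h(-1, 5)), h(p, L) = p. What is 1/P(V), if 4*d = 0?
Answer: -18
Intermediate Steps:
d = 0 (d = (¼)*0 = 0)
V = 0 (V = -0*(-1 - 4*(-1)) = -0*(-1 + 4) = -0*3 = -9*0 = 0)
P(S) = -1/18 - S/18 (P(S) = -7/6 + ((S + (0 - 5*4))/(-3 + 0))/6 = -7/6 + ((S + (0 - 20))/(-3))/6 = -7/6 + ((S - 20)*(-⅓))/6 = -7/6 + ((-20 + S)*(-⅓))/6 = -7/6 + (20/3 - S/3)/6 = -7/6 + (10/9 - S/18) = -1/18 - S/18)
1/P(V) = 1/(-1/18 - 1/18*0) = 1/(-1/18 + 0) = 1/(-1/18) = -18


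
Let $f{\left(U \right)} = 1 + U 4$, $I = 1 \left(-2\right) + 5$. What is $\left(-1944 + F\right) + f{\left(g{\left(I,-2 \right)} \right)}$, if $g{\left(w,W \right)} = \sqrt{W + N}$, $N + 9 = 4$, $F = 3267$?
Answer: $1324 + 4 i \sqrt{7} \approx 1324.0 + 10.583 i$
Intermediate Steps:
$N = -5$ ($N = -9 + 4 = -5$)
$I = 3$ ($I = -2 + 5 = 3$)
$g{\left(w,W \right)} = \sqrt{-5 + W}$ ($g{\left(w,W \right)} = \sqrt{W - 5} = \sqrt{-5 + W}$)
$f{\left(U \right)} = 1 + 4 U$
$\left(-1944 + F\right) + f{\left(g{\left(I,-2 \right)} \right)} = \left(-1944 + 3267\right) + \left(1 + 4 \sqrt{-5 - 2}\right) = 1323 + \left(1 + 4 \sqrt{-7}\right) = 1323 + \left(1 + 4 i \sqrt{7}\right) = 1324 + 4 i \sqrt{7}$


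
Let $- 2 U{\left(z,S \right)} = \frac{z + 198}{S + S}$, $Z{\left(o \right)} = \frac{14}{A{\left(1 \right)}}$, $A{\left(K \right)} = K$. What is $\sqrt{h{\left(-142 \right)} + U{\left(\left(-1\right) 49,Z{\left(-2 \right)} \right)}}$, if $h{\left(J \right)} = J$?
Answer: $\frac{i \sqrt{113414}}{28} \approx 12.027 i$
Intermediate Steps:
$Z{\left(o \right)} = 14$ ($Z{\left(o \right)} = \frac{14}{1} = 14 \cdot 1 = 14$)
$U{\left(z,S \right)} = - \frac{198 + z}{4 S}$ ($U{\left(z,S \right)} = - \frac{\left(z + 198\right) \frac{1}{S + S}}{2} = - \frac{\left(198 + z\right) \frac{1}{2 S}}{2} = - \frac{\frac{1}{2} \frac{1}{S} \left(198 + z\right)}{2} = - \frac{198 + z}{4 S}$)
$\sqrt{h{\left(-142 \right)} + U{\left(\left(-1\right) 49,Z{\left(-2 \right)} \right)}} = \sqrt{-142 + \frac{-198 - \left(-1\right) 49}{4 \cdot 14}} = \sqrt{-142 + \frac{1}{4} \cdot \frac{1}{14} \left(-198 - -49\right)} = \sqrt{-142 + \frac{1}{4} \cdot \frac{1}{14} \left(-198 + 49\right)} = \sqrt{-142 + \frac{1}{4} \cdot \frac{1}{14} \left(-149\right)} = \sqrt{-142 - \frac{149}{56}} = \sqrt{- \frac{8101}{56}} = \frac{i \sqrt{113414}}{28}$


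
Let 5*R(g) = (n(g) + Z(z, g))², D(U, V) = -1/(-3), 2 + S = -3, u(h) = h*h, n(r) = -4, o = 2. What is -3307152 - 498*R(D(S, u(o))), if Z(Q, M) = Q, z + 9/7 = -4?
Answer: -162471258/49 ≈ -3.3157e+6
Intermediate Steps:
z = -37/7 (z = -9/7 - 4 = -37/7 ≈ -5.2857)
u(h) = h²
S = -5 (S = -2 - 3 = -5)
D(U, V) = ⅓ (D(U, V) = -1*(-⅓) = ⅓)
R(g) = 845/49 (R(g) = (-4 - 37/7)²/5 = (-65/7)²/5 = (⅕)*(4225/49) = 845/49)
-3307152 - 498*R(D(S, u(o))) = -3307152 - 498*845/49 = -3307152 - 1*420810/49 = -3307152 - 420810/49 = -162471258/49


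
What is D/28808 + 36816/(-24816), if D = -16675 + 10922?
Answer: -25070037/14893736 ≈ -1.6833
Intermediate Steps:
D = -5753
D/28808 + 36816/(-24816) = -5753/28808 + 36816/(-24816) = -5753*1/28808 + 36816*(-1/24816) = -5753/28808 - 767/517 = -25070037/14893736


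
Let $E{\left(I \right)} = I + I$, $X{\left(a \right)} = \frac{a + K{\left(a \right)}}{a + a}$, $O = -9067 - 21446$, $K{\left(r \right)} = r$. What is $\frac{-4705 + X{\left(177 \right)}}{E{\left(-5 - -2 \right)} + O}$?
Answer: $\frac{1568}{10173} \approx 0.15413$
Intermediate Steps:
$O = -30513$
$X{\left(a \right)} = 1$ ($X{\left(a \right)} = \frac{a + a}{a + a} = \frac{2 a}{2 a} = 2 a \frac{1}{2 a} = 1$)
$E{\left(I \right)} = 2 I$
$\frac{-4705 + X{\left(177 \right)}}{E{\left(-5 - -2 \right)} + O} = \frac{-4705 + 1}{2 \left(-5 - -2\right) - 30513} = - \frac{4704}{2 \left(-5 + 2\right) - 30513} = - \frac{4704}{2 \left(-3\right) - 30513} = - \frac{4704}{-6 - 30513} = - \frac{4704}{-30519} = \left(-4704\right) \left(- \frac{1}{30519}\right) = \frac{1568}{10173}$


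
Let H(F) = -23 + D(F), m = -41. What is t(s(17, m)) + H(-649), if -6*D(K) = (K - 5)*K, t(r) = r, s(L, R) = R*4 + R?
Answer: -70969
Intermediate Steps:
s(L, R) = 5*R (s(L, R) = 4*R + R = 5*R)
D(K) = -K*(-5 + K)/6 (D(K) = -(K - 5)*K/6 = -(-5 + K)*K/6 = -K*(-5 + K)/6)
H(F) = -23 + F*(5 - F)/6
t(s(17, m)) + H(-649) = 5*(-41) + (-23 - 1/6*(-649)*(-5 - 649)) = -205 + (-23 - 1/6*(-649)*(-654)) = -205 + (-23 - 70741) = -205 - 70764 = -70969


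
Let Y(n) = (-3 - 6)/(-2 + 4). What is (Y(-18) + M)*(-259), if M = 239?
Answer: -121471/2 ≈ -60736.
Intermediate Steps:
Y(n) = -9/2
(Y(-18) + M)*(-259) = (-9/2 + 239)*(-259) = (469/2)*(-259) = -121471/2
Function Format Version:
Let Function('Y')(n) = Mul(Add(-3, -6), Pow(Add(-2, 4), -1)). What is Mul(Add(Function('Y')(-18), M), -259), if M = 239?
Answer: Rational(-121471, 2) ≈ -60736.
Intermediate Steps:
Function('Y')(n) = Rational(-9, 2) (Function('Y')(n) = Mul(-9, Pow(2, -1)) = Mul(-9, Rational(1, 2)) = Rational(-9, 2))
Mul(Add(Function('Y')(-18), M), -259) = Mul(Add(Rational(-9, 2), 239), -259) = Mul(Rational(469, 2), -259) = Rational(-121471, 2)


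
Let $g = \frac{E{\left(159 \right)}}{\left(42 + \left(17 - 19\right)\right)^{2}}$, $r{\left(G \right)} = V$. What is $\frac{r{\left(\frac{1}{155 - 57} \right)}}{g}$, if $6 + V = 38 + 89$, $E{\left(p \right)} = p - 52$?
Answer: $\frac{193600}{107} \approx 1809.3$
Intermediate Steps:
$E{\left(p \right)} = -52 + p$
$V = 121$ ($V = -6 + \left(38 + 89\right) = -6 + 127 = 121$)
$r{\left(G \right)} = 121$
$g = \frac{107}{1600}$ ($g = \frac{-52 + 159}{\left(42 + \left(17 - 19\right)\right)^{2}} = \frac{107}{\left(42 + \left(17 - 19\right)\right)^{2}} = \frac{107}{\left(42 - 2\right)^{2}} = \frac{107}{40^{2}} = \frac{107}{1600} \approx 0.066875$)
$\frac{r{\left(\frac{1}{155 - 57} \right)}}{g} = \frac{121}{\frac{107}{1600}} = 121 \cdot \frac{1600}{107} = \frac{193600}{107}$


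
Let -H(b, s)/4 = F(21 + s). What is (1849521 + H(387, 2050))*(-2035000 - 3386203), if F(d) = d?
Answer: -9981719548111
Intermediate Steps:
H(b, s) = -84 - 4*s (H(b, s) = -4*(21 + s) = -84 - 4*s)
(1849521 + H(387, 2050))*(-2035000 - 3386203) = (1849521 + (-84 - 4*2050))*(-2035000 - 3386203) = (1849521 + (-84 - 8200))*(-5421203) = (1849521 - 8284)*(-5421203) = 1841237*(-5421203) = -9981719548111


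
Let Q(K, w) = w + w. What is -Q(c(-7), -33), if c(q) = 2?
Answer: 66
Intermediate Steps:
Q(K, w) = 2*w
-Q(c(-7), -33) = -2*(-33) = -1*(-66) = 66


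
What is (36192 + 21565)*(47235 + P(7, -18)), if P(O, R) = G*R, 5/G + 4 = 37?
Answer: 30007938135/11 ≈ 2.7280e+9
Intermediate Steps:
G = 5/33 (G = 5/(-4 + 37) = 5/33 ≈ 0.15152)
P(O, R) = 5*R/33
(36192 + 21565)*(47235 + P(7, -18)) = (36192 + 21565)*(47235 + (5/33)*(-18)) = 57757*(47235 - 30/11) = 57757*(519555/11) = 30007938135/11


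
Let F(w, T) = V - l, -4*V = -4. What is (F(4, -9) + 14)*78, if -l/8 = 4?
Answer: 3666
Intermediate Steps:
V = 1 (V = -¼*(-4) = 1)
l = -32 (l = -8*4 = -32)
F(w, T) = 33 (F(w, T) = 1 - 1*(-32) = 1 + 32 = 33)
(F(4, -9) + 14)*78 = (33 + 14)*78 = 47*78 = 3666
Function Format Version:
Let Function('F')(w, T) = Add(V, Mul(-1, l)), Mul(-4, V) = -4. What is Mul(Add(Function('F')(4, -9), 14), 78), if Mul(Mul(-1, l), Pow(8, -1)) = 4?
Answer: 3666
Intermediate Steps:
V = 1 (V = Mul(Rational(-1, 4), -4) = 1)
l = -32 (l = Mul(-8, 4) = -32)
Function('F')(w, T) = 33 (Function('F')(w, T) = Add(1, Mul(-1, -32)) = Add(1, 32) = 33)
Mul(Add(Function('F')(4, -9), 14), 78) = Mul(Add(33, 14), 78) = Mul(47, 78) = 3666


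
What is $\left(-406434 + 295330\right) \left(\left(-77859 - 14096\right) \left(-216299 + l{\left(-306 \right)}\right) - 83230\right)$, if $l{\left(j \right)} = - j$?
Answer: $-2206697993955840$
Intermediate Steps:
$\left(-406434 + 295330\right) \left(\left(-77859 - 14096\right) \left(-216299 + l{\left(-306 \right)}\right) - 83230\right) = \left(-406434 + 295330\right) \left(\left(-77859 - 14096\right) \left(-216299 - -306\right) - 83230\right) = - 111104 \left(- 91955 \left(-216299 + 306\right) - 83230\right) = - 111104 \left(\left(-91955\right) \left(-215993\right) - 83230\right) = - 111104 \left(19861636315 - 83230\right) = \left(-111104\right) 19861553085 = -2206697993955840$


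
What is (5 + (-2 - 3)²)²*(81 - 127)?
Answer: -41400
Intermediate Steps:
(5 + (-2 - 3)²)²*(81 - 127) = (5 + (-5)²)²*(-46) = (5 + 25)²*(-46) = 30²*(-46) = 900*(-46) = -41400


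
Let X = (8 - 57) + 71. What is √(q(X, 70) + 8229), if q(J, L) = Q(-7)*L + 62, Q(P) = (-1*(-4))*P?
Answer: √6331 ≈ 79.568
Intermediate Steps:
X = 22 (X = -49 + 71 = 22)
Q(P) = 4*P
q(J, L) = 62 - 28*L (q(J, L) = (4*(-7))*L + 62 = -28*L + 62 = 62 - 28*L)
√(q(X, 70) + 8229) = √((62 - 28*70) + 8229) = √((62 - 1960) + 8229) = √(-1898 + 8229) = √6331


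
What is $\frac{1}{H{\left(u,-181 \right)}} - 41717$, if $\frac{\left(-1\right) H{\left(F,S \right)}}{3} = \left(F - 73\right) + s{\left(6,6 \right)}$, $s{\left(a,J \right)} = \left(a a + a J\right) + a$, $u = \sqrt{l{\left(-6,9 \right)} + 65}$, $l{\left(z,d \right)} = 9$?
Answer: $- \frac{6132394}{147} - \frac{\sqrt{74}}{147} \approx -41717.0$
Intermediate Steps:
$u = \sqrt{74}$ ($u = \sqrt{9 + 65} = \sqrt{74} \approx 8.6023$)
$s{\left(a,J \right)} = a + a^{2} + J a$ ($s{\left(a,J \right)} = \left(a^{2} + J a\right) + a = a + a^{2} + J a$)
$H{\left(F,S \right)} = -15 - 3 F$ ($H{\left(F,S \right)} = - 3 \left(\left(F - 73\right) + 6 \left(1 + 6 + 6\right)\right) = - 3 \left(\left(-73 + F\right) + 6 \cdot 13\right) = - 3 \left(\left(-73 + F\right) + 78\right) = - 3 \left(5 + F\right) = -15 - 3 F$)
$\frac{1}{H{\left(u,-181 \right)}} - 41717 = \frac{1}{-15 - 3 \sqrt{74}} - 41717 = -41717 + \frac{1}{-15 - 3 \sqrt{74}}$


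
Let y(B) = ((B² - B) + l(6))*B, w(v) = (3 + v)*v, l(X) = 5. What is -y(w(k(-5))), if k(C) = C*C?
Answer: -342513500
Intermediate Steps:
k(C) = C²
w(v) = v*(3 + v)
y(B) = B*(5 + B² - B) (y(B) = ((B² - B) + 5)*B = (5 + B² - B)*B = B*(5 + B² - B))
-y(w(k(-5))) = -(-5)²*(3 + (-5)²)*(5 + ((-5)²*(3 + (-5)²))² - (-5)²*(3 + (-5)²)) = -25*(3 + 25)*(5 + (25*(3 + 25))² - 25*(3 + 25)) = -25*28*(5 + (25*28)² - 25*28) = -700*(5 + 700² - 1*700) = -700*(5 + 490000 - 700) = -700*489305 = -1*342513500 = -342513500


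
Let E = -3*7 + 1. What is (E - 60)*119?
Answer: -9520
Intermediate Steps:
E = -20 (E = -21 + 1 = -20)
(E - 60)*119 = (-20 - 60)*119 = -80*119 = -9520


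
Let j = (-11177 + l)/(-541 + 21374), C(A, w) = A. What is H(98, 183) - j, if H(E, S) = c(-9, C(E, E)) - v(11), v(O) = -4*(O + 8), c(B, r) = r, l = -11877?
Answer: 3647996/20833 ≈ 175.11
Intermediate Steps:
v(O) = -32 - 4*O (v(O) = -4*(8 + O) = -32 - 4*O)
H(E, S) = 76 + E (H(E, S) = E - (-32 - 4*11) = E - (-32 - 44) = E - 1*(-76) = E + 76 = 76 + E)
j = -23054/20833 (j = (-11177 - 11877)/(-541 + 21374) = -23054/20833 ≈ -1.1066)
H(98, 183) - j = (76 + 98) - 1*(-23054/20833) = 174 + 23054/20833 = 3647996/20833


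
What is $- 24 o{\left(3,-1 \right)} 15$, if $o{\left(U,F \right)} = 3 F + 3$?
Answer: $0$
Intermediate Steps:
$o{\left(U,F \right)} = 3 + 3 F$
$- 24 o{\left(3,-1 \right)} 15 = - 24 \left(3 + 3 \left(-1\right)\right) 15 = - 24 \left(3 - 3\right) 15 = \left(-24\right) 0 \cdot 15 = 0 \cdot 15 = 0$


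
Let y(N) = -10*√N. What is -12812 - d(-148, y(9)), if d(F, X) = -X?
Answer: -12842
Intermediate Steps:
-12812 - d(-148, y(9)) = -12812 - (-1)*(-10*√9) = -12812 - (-1)*(-10*3) = -12812 - (-1)*(-30) = -12812 - 1*30 = -12812 - 30 = -12842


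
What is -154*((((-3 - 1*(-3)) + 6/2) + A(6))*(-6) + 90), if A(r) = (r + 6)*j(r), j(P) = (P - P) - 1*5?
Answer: -66528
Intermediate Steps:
j(P) = -5 (j(P) = 0 - 5 = -5)
A(r) = -30 - 5*r (A(r) = (r + 6)*(-5) = (6 + r)*(-5) = -30 - 5*r)
-154*((((-3 - 1*(-3)) + 6/2) + A(6))*(-6) + 90) = -154*((((-3 - 1*(-3)) + 6/2) + (-30 - 5*6))*(-6) + 90) = -154*((((-3 + 3) + 6*(1/2)) + (-30 - 30))*(-6) + 90) = -154*(((0 + 3) - 60)*(-6) + 90) = -154*((3 - 60)*(-6) + 90) = -154*(-57*(-6) + 90) = -154*(342 + 90) = -154*432 = -66528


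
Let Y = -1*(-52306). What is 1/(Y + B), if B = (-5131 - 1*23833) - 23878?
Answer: -1/536 ≈ -0.0018657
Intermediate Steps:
B = -52842 (B = (-5131 - 23833) - 23878 = -28964 - 23878 = -52842)
Y = 52306
1/(Y + B) = 1/(52306 - 52842) = 1/(-536) = -1/536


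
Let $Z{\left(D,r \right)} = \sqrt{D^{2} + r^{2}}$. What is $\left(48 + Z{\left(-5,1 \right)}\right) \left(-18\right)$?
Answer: $-864 - 18 \sqrt{26} \approx -955.78$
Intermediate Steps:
$\left(48 + Z{\left(-5,1 \right)}\right) \left(-18\right) = \left(48 + \sqrt{\left(-5\right)^{2} + 1^{2}}\right) \left(-18\right) = \left(48 + \sqrt{25 + 1}\right) \left(-18\right) = \left(48 + \sqrt{26}\right) \left(-18\right) = -864 - 18 \sqrt{26}$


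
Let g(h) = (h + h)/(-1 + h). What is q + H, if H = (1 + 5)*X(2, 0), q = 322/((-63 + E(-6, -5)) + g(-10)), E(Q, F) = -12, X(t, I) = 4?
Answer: 98/5 ≈ 19.600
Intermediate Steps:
g(h) = 2*h/(-1 + h) (g(h) = (2*h)/(-1 + h) = 2*h/(-1 + h))
q = -22/5 (q = 322/((-63 - 12) + 2*(-10)/(-1 - 10)) = 322/(-75 + 2*(-10)/(-11)) = 322/(-75 + 2*(-10)*(-1/11)) = 322/(-75 + 20/11) = 322/(-805/11) = 322*(-11/805) = -22/5 ≈ -4.4000)
H = 24 (H = (1 + 5)*4 = 6*4 = 24)
q + H = -22/5 + 24 = 98/5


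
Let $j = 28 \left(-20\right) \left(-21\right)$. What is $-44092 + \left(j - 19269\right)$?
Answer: $-51601$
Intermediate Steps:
$j = 11760$ ($j = \left(-560\right) \left(-21\right) = 11760$)
$-44092 + \left(j - 19269\right) = -44092 + \left(11760 - 19269\right) = -44092 - 7509 = -51601$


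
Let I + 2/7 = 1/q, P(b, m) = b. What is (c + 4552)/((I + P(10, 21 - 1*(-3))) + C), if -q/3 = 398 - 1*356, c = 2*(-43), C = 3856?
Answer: 562716/487079 ≈ 1.1553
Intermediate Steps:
c = -86
q = -126 (q = -3*(398 - 1*356) = -3*(398 - 356) = -3*42 = -126)
I = -37/126 (I = -2/7 + 1/(-126) = -2/7 - 1/126 = -37/126 ≈ -0.29365)
(c + 4552)/((I + P(10, 21 - 1*(-3))) + C) = (-86 + 4552)/((-37/126 + 10) + 3856) = 4466/(1223/126 + 3856) = 4466/(487079/126) = 4466*(126/487079) = 562716/487079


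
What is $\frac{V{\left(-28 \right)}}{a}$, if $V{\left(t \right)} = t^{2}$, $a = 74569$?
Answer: $\frac{784}{74569} \approx 0.010514$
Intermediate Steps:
$\frac{V{\left(-28 \right)}}{a} = \frac{\left(-28\right)^{2}}{74569} = 784 \cdot \frac{1}{74569} = \frac{784}{74569}$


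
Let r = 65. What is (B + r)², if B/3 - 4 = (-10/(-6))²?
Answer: 65536/9 ≈ 7281.8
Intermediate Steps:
B = 61/3 (B = 12 + 3*(-10/(-6))² = 12 + 3*(-10*(-⅙))² = 12 + 3*(5/3)² = 12 + 3*(25/9) = 12 + 25/3 = 61/3 ≈ 20.333)
(B + r)² = (61/3 + 65)² = (256/3)² = 65536/9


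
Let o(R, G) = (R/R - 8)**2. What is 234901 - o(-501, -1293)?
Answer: 234852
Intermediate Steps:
o(R, G) = 49 (o(R, G) = (1 - 8)**2 = (-7)**2 = 49)
234901 - o(-501, -1293) = 234901 - 1*49 = 234901 - 49 = 234852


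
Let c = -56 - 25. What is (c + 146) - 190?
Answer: -125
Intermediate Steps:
c = -81
(c + 146) - 190 = (-81 + 146) - 190 = 65 - 190 = -125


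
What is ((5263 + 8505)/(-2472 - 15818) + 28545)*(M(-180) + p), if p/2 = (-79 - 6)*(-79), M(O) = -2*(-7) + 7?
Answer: 3511210583591/9145 ≈ 3.8395e+8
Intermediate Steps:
M(O) = 21 (M(O) = 14 + 7 = 21)
p = 13430 (p = 2*((-79 - 6)*(-79)) = 2*(-85*(-79)) = 2*6715 = 13430)
((5263 + 8505)/(-2472 - 15818) + 28545)*(M(-180) + p) = ((5263 + 8505)/(-2472 - 15818) + 28545)*(21 + 13430) = (13768/(-18290) + 28545)*13451 = (13768*(-1/18290) + 28545)*13451 = (-6884/9145 + 28545)*13451 = (261037141/9145)*13451 = 3511210583591/9145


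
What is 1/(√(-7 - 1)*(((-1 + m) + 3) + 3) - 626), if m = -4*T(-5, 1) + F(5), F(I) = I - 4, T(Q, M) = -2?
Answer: -313/196722 - 7*I*√2/98361 ≈ -0.0015911 - 0.00010064*I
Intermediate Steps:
F(I) = -4 + I
m = 9 (m = -4*(-2) + (-4 + 5) = 8 + 1 = 9)
1/(√(-7 - 1)*(((-1 + m) + 3) + 3) - 626) = 1/(√(-7 - 1)*(((-1 + 9) + 3) + 3) - 626) = 1/(√(-8)*((8 + 3) + 3) - 626) = 1/((2*I*√2)*(11 + 3) - 626) = 1/((2*I*√2)*14 - 626) = 1/(28*I*√2 - 626) = 1/(-626 + 28*I*√2)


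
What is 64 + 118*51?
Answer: 6082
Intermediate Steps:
64 + 118*51 = 64 + 6018 = 6082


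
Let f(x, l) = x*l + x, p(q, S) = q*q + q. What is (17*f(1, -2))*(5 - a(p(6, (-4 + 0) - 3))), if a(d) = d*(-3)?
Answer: -2227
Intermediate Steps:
p(q, S) = q + q**2 (p(q, S) = q**2 + q = q + q**2)
a(d) = -3*d
f(x, l) = x + l*x (f(x, l) = l*x + x = x + l*x)
(17*f(1, -2))*(5 - a(p(6, (-4 + 0) - 3))) = (17*(1*(1 - 2)))*(5 - (-3)*6*(1 + 6)) = (17*(1*(-1)))*(5 - (-3)*6*7) = (17*(-1))*(5 - (-3)*42) = -17*(5 - 1*(-126)) = -17*(5 + 126) = -17*131 = -2227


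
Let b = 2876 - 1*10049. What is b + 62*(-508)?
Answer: -38669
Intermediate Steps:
b = -7173 (b = 2876 - 10049 = -7173)
b + 62*(-508) = -7173 + 62*(-508) = -7173 - 31496 = -38669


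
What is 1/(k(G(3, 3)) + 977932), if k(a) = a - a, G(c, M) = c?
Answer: 1/977932 ≈ 1.0226e-6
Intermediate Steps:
k(a) = 0
1/(k(G(3, 3)) + 977932) = 1/(0 + 977932) = 1/977932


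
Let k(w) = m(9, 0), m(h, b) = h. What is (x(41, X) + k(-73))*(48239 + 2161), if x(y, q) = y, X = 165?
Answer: 2520000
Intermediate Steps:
k(w) = 9
(x(41, X) + k(-73))*(48239 + 2161) = (41 + 9)*(48239 + 2161) = 50*50400 = 2520000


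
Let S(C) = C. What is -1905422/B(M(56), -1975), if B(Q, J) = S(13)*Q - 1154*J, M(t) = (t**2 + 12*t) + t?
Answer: -952711/1164691 ≈ -0.81800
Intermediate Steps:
M(t) = t**2 + 13*t
B(Q, J) = -1154*J + 13*Q (B(Q, J) = 13*Q - 1154*J = -1154*J + 13*Q)
-1905422/B(M(56), -1975) = -1905422/(-1154*(-1975) + 13*(56*(13 + 56))) = -1905422/(2279150 + 13*(56*69)) = -1905422/(2279150 + 13*3864) = -1905422/(2279150 + 50232) = -1905422/2329382 = -1905422*1/2329382 = -952711/1164691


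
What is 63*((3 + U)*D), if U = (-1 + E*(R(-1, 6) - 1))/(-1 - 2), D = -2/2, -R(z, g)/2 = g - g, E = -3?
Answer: -147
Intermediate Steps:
R(z, g) = 0 (R(z, g) = -2*(g - g) = -2*0 = 0)
D = -1 (D = -2*½ = -1)
U = -⅔ (U = (-1 - 3*(0 - 1))/(-1 - 2) = (-1 - 3*(-1))/(-3) = (-1 + 3)*(-⅓) = 2*(-⅓) = -⅔ ≈ -0.66667)
63*((3 + U)*D) = 63*((3 - ⅔)*(-1)) = 63*((7/3)*(-1)) = 63*(-7/3) = -147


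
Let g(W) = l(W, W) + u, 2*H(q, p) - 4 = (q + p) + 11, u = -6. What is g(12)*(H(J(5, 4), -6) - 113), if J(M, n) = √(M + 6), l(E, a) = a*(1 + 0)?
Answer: -651 + 3*√11 ≈ -641.05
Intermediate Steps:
l(E, a) = a (l(E, a) = a*1 = a)
J(M, n) = √(6 + M)
H(q, p) = 15/2 + p/2 + q/2 (H(q, p) = 2 + ((q + p) + 11)/2 = 2 + ((p + q) + 11)/2 = 2 + (11 + p + q)/2 = 2 + (11/2 + p/2 + q/2) = 15/2 + p/2 + q/2)
g(W) = -6 + W (g(W) = W - 6 = -6 + W)
g(12)*(H(J(5, 4), -6) - 113) = (-6 + 12)*((15/2 + (½)*(-6) + √(6 + 5)/2) - 113) = 6*((15/2 - 3 + √11/2) - 113) = 6*((9/2 + √11/2) - 113) = 6*(-217/2 + √11/2) = -651 + 3*√11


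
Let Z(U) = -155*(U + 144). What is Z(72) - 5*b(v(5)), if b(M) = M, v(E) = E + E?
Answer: -33530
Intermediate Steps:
v(E) = 2*E
Z(U) = -22320 - 155*U (Z(U) = -155*(144 + U) = -22320 - 155*U)
Z(72) - 5*b(v(5)) = (-22320 - 155*72) - 10*5 = (-22320 - 11160) - 5*10 = -33480 - 50 = -33530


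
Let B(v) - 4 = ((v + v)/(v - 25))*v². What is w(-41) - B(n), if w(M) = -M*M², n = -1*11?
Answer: 1239175/18 ≈ 68843.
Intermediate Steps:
n = -11
w(M) = -M³
B(v) = 4 + 2*v³/(-25 + v) (B(v) = 4 + ((v + v)/(v - 25))*v² = 4 + ((2*v)/(-25 + v))*v² = 4 + (2*v/(-25 + v))*v² = 4 + 2*v³/(-25 + v))
w(-41) - B(n) = -1*(-41)³ - 2*(-50 + (-11)³ + 2*(-11))/(-25 - 11) = -1*(-68921) - 2*(-50 - 1331 - 22)/(-36) = 68921 - 2*(-1)*(-1403)/36 = 68921 - 1*1403/18 = 68921 - 1403/18 = 1239175/18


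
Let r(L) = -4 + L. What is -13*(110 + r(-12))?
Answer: -1222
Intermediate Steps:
-13*(110 + r(-12)) = -13*(110 + (-4 - 12)) = -13*(110 - 16) = -13*94 = -1222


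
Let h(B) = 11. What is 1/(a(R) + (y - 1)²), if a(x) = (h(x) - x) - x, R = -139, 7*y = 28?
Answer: 1/298 ≈ 0.0033557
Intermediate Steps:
y = 4 (y = (⅐)*28 = 4)
a(x) = 11 - 2*x (a(x) = (11 - x) - x = 11 - 2*x)
1/(a(R) + (y - 1)²) = 1/((11 - 2*(-139)) + (4 - 1)²) = 1/((11 + 278) + 3²) = 1/(289 + 9) = 1/298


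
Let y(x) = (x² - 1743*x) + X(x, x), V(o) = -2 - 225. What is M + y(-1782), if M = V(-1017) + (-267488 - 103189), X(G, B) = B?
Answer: 5908864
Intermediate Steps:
V(o) = -227
y(x) = x² - 1742*x (y(x) = (x² - 1743*x) + x = x² - 1742*x)
M = -370904 (M = -227 + (-267488 - 103189) = -227 - 370677 = -370904)
M + y(-1782) = -370904 - 1782*(-1742 - 1782) = -370904 - 1782*(-3524) = -370904 + 6279768 = 5908864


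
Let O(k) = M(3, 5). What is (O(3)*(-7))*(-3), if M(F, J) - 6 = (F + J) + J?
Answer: 399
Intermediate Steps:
M(F, J) = 6 + F + 2*J (M(F, J) = 6 + ((F + J) + J) = 6 + (F + 2*J) = 6 + F + 2*J)
O(k) = 19 (O(k) = 6 + 3 + 2*5 = 6 + 3 + 10 = 19)
(O(3)*(-7))*(-3) = (19*(-7))*(-3) = -133*(-3) = 399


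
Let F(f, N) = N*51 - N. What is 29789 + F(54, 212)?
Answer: 40389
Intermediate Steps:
F(f, N) = 50*N (F(f, N) = 51*N - N = 50*N)
29789 + F(54, 212) = 29789 + 50*212 = 29789 + 10600 = 40389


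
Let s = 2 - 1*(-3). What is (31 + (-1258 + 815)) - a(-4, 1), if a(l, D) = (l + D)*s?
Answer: -397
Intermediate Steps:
s = 5 (s = 2 + 3 = 5)
a(l, D) = 5*D + 5*l (a(l, D) = (l + D)*5 = (D + l)*5 = 5*D + 5*l)
(31 + (-1258 + 815)) - a(-4, 1) = (31 + (-1258 + 815)) - (5*1 + 5*(-4)) = (31 - 443) - (5 - 20) = -412 - 1*(-15) = -412 + 15 = -397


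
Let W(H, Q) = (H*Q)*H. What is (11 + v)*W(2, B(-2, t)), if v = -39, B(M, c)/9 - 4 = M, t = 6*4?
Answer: -2016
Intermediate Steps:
t = 24
B(M, c) = 36 + 9*M
W(H, Q) = Q*H²
(11 + v)*W(2, B(-2, t)) = (11 - 39)*((36 + 9*(-2))*2²) = -28*(36 - 18)*4 = -504*4 = -28*72 = -2016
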